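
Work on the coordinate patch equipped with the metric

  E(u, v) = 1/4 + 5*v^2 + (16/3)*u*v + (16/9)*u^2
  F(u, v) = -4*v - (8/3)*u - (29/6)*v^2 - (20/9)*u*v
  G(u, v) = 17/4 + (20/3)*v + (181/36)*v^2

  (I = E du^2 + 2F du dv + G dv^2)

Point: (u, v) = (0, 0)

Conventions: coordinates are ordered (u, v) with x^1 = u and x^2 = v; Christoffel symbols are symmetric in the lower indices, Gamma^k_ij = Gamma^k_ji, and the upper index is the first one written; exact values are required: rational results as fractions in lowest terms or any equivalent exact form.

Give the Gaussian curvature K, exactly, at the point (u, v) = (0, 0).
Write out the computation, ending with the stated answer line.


E = 1/4, F = 0, G = 17/4, EG - F^2 = 17/16 at the point
E_u = 0, E_v = 0, F_u = -8/3, F_v = -4, G_u = 0, G_v = 20/3
E_vv = 10, F_uv = -20/9, G_uu = 0
Brioschi: K = (det M1 - det M2) / (EG - F^2)^2 with the standard first/second-derivative matrices M1, M2.
M1 = [[-E_vv/2 + F_uv - G_uu/2, E_u/2, F_u - E_v/2], [F_v - G_u/2, E, F], [G_v/2, F, G]] = [[-65/9, 0, -8/3], [-4, 1/4, 0], [10/3, 0, 17/4]]; det M1 = -785/144
M2 = [[0, E_v/2, G_u/2], [E_v/2, E, F], [G_u/2, F, G]] = [[0, 0, 0], [0, 1/4, 0], [0, 0, 17/4]]; det M2 = 0
det M1 - det M2 = -785/144; K = -785/144 / (17/16)^2 = -12560/2601

Answer: K = -12560/2601


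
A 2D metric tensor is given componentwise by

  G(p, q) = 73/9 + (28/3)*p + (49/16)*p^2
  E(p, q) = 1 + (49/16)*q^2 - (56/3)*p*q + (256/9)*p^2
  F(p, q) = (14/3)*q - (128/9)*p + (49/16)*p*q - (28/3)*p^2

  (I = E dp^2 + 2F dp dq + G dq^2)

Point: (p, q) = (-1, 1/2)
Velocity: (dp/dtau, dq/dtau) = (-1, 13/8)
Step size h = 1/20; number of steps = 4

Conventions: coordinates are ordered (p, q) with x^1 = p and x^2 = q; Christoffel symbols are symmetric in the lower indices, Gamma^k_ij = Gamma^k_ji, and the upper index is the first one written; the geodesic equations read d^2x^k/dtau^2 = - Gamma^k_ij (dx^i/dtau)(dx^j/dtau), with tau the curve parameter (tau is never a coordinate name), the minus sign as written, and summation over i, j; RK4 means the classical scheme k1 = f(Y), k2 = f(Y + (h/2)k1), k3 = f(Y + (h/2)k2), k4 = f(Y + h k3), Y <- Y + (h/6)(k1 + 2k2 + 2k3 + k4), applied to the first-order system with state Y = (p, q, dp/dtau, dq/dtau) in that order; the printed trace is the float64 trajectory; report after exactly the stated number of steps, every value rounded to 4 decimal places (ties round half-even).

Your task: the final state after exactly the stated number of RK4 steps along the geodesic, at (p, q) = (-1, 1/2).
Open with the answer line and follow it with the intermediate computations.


Answer: p = -1.1724, q = 0.8284, dp/dtau = -0.7493, dq/dtau = 1.6534

f(Y) = (dp/dtau, dq/dtau, -Gamma^p_ij Y'^i Y'^j, -Gamma^q_ij Y'^i Y'^j) with the Gammas evaluated at the stage position; h = 0.050000; intermediate values shown to 6 dp
step 0: p = -1.0000, q = 0.5000, dp/dtau = -1.0000, dq/dtau = 1.6250
step 1:
  k1: at (p, q) = (-1.000000, 0.500000), (dp/dtau, dq/dtau) = (-1.000000, 1.625000); Gamma_ppp = -0.819913, Gamma_ppq = 0.269034, Gamma_pqq = 0.000000, Gamma_qpp = -0.121061, Gamma_qpq = 0.039723, Gamma_qqq = 0.000000; k1 = (-1.000000, 1.625000, 1.694274, 0.250161)
  k2: at (p, q) = (-1.025000, 0.540625), (dp/dtau, dq/dtau) = (-0.957643, 1.631254); Gamma_ppp = -0.797505, Gamma_ppq = 0.261681, Gamma_pqq = 0.000000, Gamma_qpp = -0.108558, Gamma_qpq = 0.035621, Gamma_qqq = 0.000000; k2 = (-0.957643, 1.631254, 1.548952, 0.210846)
  k3: at (p, q) = (-1.023941, 0.540781), (dp/dtau, dq/dtau) = (-0.961276, 1.630271); Gamma_ppp = -0.798059, Gamma_ppq = 0.261863, Gamma_pqq = 0.000000, Gamma_qpp = -0.108955, Gamma_qpq = 0.035751, Gamma_qqq = 0.000000; k3 = (-0.961276, 1.630271, 1.558200, 0.212734)
  k4: at (p, q) = (-1.048064, 0.581514), (dp/dtau, dq/dtau) = (-0.922090, 1.635637); Gamma_ppp = -0.777049, Gamma_ppq = 0.254969, Gamma_pqq = 0.000000, Gamma_qpp = -0.097912, Gamma_qpq = 0.032127, Gamma_qqq = 0.000000; k4 = (-0.922090, 1.635637, 1.429777, 0.180159)
  Y <- Y + (h/6)(k1 + 2k2 + 2k3 + k4): p = -1.0480, q = 0.5815, dp/dtau = -0.9222, dq/dtau = 1.6356
step 2:
  k1: at (p, q) = (-1.047999, 0.581531), (dp/dtau, dq/dtau) = (-0.922180, 1.635646); Gamma_ppp = -0.777080, Gamma_ppq = 0.254979, Gamma_pqq = 0.000000, Gamma_qpp = -0.097934, Gamma_qpq = 0.032135, Gamma_qqq = 0.000000; k1 = (-0.922180, 1.635646, 1.430043, 0.180225)
  k2: at (p, q) = (-1.071054, 0.622422), (dp/dtau, dq/dtau) = (-0.886429, 1.640151); Gamma_ppp = -0.757484, Gamma_ppq = 0.248550, Gamma_pqq = 0.000000, Gamma_qpp = -0.088241, Gamma_qpq = 0.028954, Gamma_qqq = 0.000000; k2 = (-0.886429, 1.640151, 1.317920, 0.153527)
  k3: at (p, q) = (-1.070160, 0.622535), (dp/dtau, dq/dtau) = (-0.889232, 1.639484); Gamma_ppp = -0.757920, Gamma_ppq = 0.248692, Gamma_pqq = 0.000000, Gamma_qpp = -0.088525, Gamma_qpq = 0.029047, Gamma_qqq = 0.000000; k3 = (-0.889232, 1.639484, 1.324441, 0.154695)
  k4: at (p, q) = (-1.092461, 0.663505), (dp/dtau, dq/dtau) = (-0.855958, 1.643380); Gamma_ppp = -0.739483, Gamma_ppq = 0.242643, Gamma_pqq = 0.000000, Gamma_qpp = -0.079885, Gamma_qpq = 0.026212, Gamma_qqq = 0.000000; k4 = (-0.855958, 1.643380, 1.224427, 0.132273)
  Y <- Y + (h/6)(k1 + 2k2 + 2k3 + k4): p = -1.0924, q = 0.6635, dp/dtau = -0.8560, dq/dtau = 1.6434
step 3:
  k1: at (p, q) = (-1.092412, 0.663517), (dp/dtau, dq/dtau) = (-0.856020, 1.643387); Gamma_ppp = -0.739505, Gamma_ppq = 0.242650, Gamma_pqq = 0.000000, Gamma_qpp = -0.079900, Gamma_qpq = 0.026217, Gamma_qqq = 0.000000; k1 = (-0.856020, 1.643387, 1.224595, 0.132311)
  k2: at (p, q) = (-1.113812, 0.704601), (dp/dtau, dq/dtau) = (-0.825406, 1.646695); Gamma_ppp = -0.722228, Gamma_ppq = 0.236981, Gamma_pqq = 0.000000, Gamma_qpp = -0.072239, Gamma_qpq = 0.023703, Gamma_qqq = 0.000000; k2 = (-0.825406, 1.646695, 1.136255, 0.113650)
  k3: at (p, q) = (-1.113047, 0.704684), (dp/dtau, dq/dtau) = (-0.827614, 1.646228); Gamma_ppp = -0.722576, Gamma_ppq = 0.237095, Gamma_pqq = 0.000000, Gamma_qpp = -0.072448, Gamma_qpq = 0.023772, Gamma_qqq = 0.000000; k3 = (-0.827614, 1.646228, 1.140982, 0.114399)
  k4: at (p, q) = (-1.133792, 0.745828), (dp/dtau, dq/dtau) = (-0.798971, 1.649107); Gamma_ppp = -0.706264, Gamma_ppq = 0.231743, Gamma_pqq = 0.000000, Gamma_qpp = -0.065566, Gamma_qpq = 0.021514, Gamma_qqq = 0.000000; k4 = (-0.798971, 1.649107, 1.061532, 0.098547)
  Y <- Y + (h/6)(k1 + 2k2 + 2k3 + k4): p = -1.1338, q = 0.7458, dp/dtau = -0.7990, dq/dtau = 1.6491
step 4:
  k1: at (p, q) = (-1.133754, 0.745836), (dp/dtau, dq/dtau) = (-0.799015, 1.649111); Gamma_ppp = -0.706281, Gamma_ppq = 0.231748, Gamma_pqq = 0.000000, Gamma_qpp = -0.065576, Gamma_qpq = 0.021517, Gamma_qqq = 0.000000; k1 = (-0.799015, 1.649111, 1.061641, 0.098570)
  k2: at (p, q) = (-1.153729, 0.787064), (dp/dtau, dq/dtau) = (-0.772474, 1.651576); Gamma_ppp = -0.690929, Gamma_ppq = 0.226711, Gamma_pqq = 0.000000, Gamma_qpp = -0.059421, Gamma_qpq = 0.019497, Gamma_qqq = 0.000000; k2 = (-0.772474, 1.651576, 0.990765, 0.085207)
  k3: at (p, q) = (-1.153065, 0.787125), (dp/dtau, dq/dtau) = (-0.774246, 1.651242); Gamma_ppp = -0.691211, Gamma_ppq = 0.226804, Gamma_pqq = 0.000000, Gamma_qpp = -0.059579, Gamma_qpq = 0.019549, Gamma_qqq = 0.000000; k3 = (-0.774246, 1.651242, 0.994274, 0.085701)
  k4: at (p, q) = (-1.172466, 0.828398), (dp/dtau, dq/dtau) = (-0.749302, 1.653397); Gamma_ppp = -0.676669, Gamma_ppq = 0.222032, Gamma_pqq = 0.000000, Gamma_qpp = -0.054013, Gamma_qpq = 0.017723, Gamma_qqq = 0.000000; k4 = (-0.749302, 1.653397, 0.930065, 0.074239)
  Y <- Y + (h/6)(k1 + 2k2 + 2k3 + k4): p = -1.1724, q = 0.8284, dp/dtau = -0.7493, dq/dtau = 1.6534


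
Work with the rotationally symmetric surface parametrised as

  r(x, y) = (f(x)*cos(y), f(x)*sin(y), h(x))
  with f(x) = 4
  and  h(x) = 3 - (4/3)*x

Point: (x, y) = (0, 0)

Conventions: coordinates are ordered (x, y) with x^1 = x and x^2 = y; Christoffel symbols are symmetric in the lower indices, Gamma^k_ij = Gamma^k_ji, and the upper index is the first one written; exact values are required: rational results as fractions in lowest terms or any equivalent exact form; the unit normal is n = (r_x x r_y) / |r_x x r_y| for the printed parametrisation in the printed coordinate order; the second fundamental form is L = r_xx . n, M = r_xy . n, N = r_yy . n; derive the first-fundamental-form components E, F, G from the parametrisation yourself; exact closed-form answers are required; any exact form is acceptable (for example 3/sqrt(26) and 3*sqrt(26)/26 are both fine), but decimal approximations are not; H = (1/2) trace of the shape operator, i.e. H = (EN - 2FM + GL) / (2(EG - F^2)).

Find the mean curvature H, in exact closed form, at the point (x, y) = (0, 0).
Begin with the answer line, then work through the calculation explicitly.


Answer: H = -1/8

f = 4, f' = 0, f'' = 0, h' = -4/3, h'' = 0
E = 16/9, F = 0, G = 16; answer radicand W^2 = 16/9
unnormalised second-form numerators: l = 0, m = 0, n = -16/3; L = l/sqrt(16/9), and similarly M = m/sqrt(W^2), N = n/sqrt(W^2)
H = (E*n - 2*F*m + G*l) / (2*(EG - F^2)*sqrt(W^2)); E*n - 2*F*m + G*l = -256/27, EG - F^2 = 256/9, so H = (-1/6)/sqrt(16/9)


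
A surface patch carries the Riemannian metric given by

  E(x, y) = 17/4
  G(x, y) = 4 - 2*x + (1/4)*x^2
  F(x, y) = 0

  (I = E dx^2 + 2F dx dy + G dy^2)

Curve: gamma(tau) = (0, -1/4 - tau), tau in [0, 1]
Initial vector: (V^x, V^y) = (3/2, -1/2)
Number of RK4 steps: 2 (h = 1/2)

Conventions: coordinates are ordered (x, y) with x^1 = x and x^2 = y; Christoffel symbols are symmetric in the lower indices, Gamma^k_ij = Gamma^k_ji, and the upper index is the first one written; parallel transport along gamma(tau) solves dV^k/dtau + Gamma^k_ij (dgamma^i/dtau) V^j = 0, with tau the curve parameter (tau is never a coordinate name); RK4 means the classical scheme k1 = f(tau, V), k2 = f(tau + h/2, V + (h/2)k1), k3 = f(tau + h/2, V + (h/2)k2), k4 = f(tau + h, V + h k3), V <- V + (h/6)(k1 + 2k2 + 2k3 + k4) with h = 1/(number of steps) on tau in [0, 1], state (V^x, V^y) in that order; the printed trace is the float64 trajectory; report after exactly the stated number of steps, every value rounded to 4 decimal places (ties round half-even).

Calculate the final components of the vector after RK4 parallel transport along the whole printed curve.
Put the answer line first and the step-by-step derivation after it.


Answer: V^x = 1.3396, V^y = -0.8567

gamma'(tau) = (0, -1); f(tau, V)^k = -Gamma^k_ij(gamma(tau)) gamma'^i(tau) V^j; h = 1/2; intermediate values shown to 6 dp
curve data and Christoffel symbols at the stage parameters:
  tau = 0.000000: gamma = (0.000000, -0.250000), gamma' = (0.000000, -1.000000); Gamma_xxx = 0.000000, Gamma_xxy = 0.000000, Gamma_xyy = 0.235294, Gamma_yxx = 0.000000, Gamma_yxy = -0.250000, Gamma_yyy = 0.000000
  tau = 0.250000: gamma = (0.000000, -0.500000), gamma' = (0.000000, -1.000000); Gamma_xxx = 0.000000, Gamma_xxy = 0.000000, Gamma_xyy = 0.235294, Gamma_yxx = 0.000000, Gamma_yxy = -0.250000, Gamma_yyy = 0.000000
  tau = 0.500000: gamma = (0.000000, -0.750000), gamma' = (0.000000, -1.000000); Gamma_xxx = 0.000000, Gamma_xxy = 0.000000, Gamma_xyy = 0.235294, Gamma_yxx = 0.000000, Gamma_yxy = -0.250000, Gamma_yyy = 0.000000
  tau = 0.750000: gamma = (0.000000, -1.000000), gamma' = (0.000000, -1.000000); Gamma_xxx = 0.000000, Gamma_xxy = 0.000000, Gamma_xyy = 0.235294, Gamma_yxx = 0.000000, Gamma_yxy = -0.250000, Gamma_yyy = 0.000000
  tau = 1.000000: gamma = (0.000000, -1.250000), gamma' = (0.000000, -1.000000); Gamma_xxx = 0.000000, Gamma_xxy = 0.000000, Gamma_xyy = 0.235294, Gamma_yxx = 0.000000, Gamma_yxy = -0.250000, Gamma_yyy = 0.000000
step 0: V^x = 1.5000, V^y = -0.5000
step 1: k1 = (-0.117647, -0.375000), k2 = (-0.139706, -0.367647), k3 = (-0.139273, -0.366268), k4 = (-0.160737, -0.357591); V <- V + (h/6)(k1 + 2k2 + 2k3 + k4): V^x = 1.4303, V^y = -0.6834
step 2: k1 = (-0.160793, -0.357576), k2 = (-0.181826, -0.347527), k3 = (-0.181235, -0.346212), k4 = (-0.201523, -0.334922); V <- V + (h/6)(k1 + 2k2 + 2k3 + k4): V^x = 1.3396, V^y = -0.8567


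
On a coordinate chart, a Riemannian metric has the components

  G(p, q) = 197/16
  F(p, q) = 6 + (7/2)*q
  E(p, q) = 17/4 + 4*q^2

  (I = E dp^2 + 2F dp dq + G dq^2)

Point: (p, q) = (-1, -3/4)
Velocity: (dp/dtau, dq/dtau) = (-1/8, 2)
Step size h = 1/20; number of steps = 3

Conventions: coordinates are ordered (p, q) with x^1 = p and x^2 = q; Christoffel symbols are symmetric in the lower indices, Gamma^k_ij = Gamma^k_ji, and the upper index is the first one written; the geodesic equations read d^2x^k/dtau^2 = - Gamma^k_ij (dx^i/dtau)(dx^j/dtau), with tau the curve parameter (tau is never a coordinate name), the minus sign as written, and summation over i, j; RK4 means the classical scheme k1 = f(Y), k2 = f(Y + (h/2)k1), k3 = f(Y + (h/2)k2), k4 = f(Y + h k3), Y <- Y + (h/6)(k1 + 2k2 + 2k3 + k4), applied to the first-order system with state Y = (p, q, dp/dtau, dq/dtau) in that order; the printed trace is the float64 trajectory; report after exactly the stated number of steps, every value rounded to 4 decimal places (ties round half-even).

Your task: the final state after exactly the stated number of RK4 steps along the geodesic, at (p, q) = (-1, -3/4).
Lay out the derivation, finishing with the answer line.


f(Y) = (dp/dtau, dq/dtau, -Gamma^p_ij Y'^i Y'^j, -Gamma^q_ij Y'^i Y'^j) with the Gammas evaluated at the stage position; h = 0.050000; intermediate values shown to 6 dp
step 0: p = -1.0000, q = -0.7500, dp/dtau = -0.1250, dq/dtau = 2.0000
step 1:
  k1: at (p, q) = (-1.000000, -0.750000), (dp/dtau, dq/dtau) = (-0.125000, 2.000000); Gamma_ppp = -0.147507, Gamma_ppq = -0.538129, Gamma_pqq = 0.627817, Gamma_qpp = 0.284088, Gamma_qpq = 0.147507, Gamma_qqq = -0.172092; k1 = (-0.125000, 2.000000, -2.778028, 0.757683)
  k2: at (p, q) = (-1.003125, -0.700000), (dp/dtau, dq/dtau) = (-0.194451, 2.018942); Gamma_ppp = -0.155658, Gamma_ppq = -0.539869, Gamma_pqq = 0.674836, Gamma_qpp = 0.272291, Gamma_qpq = 0.155658, Gamma_qqq = -0.194572; k2 = (-0.194451, 2.018942, -3.168719, 0.905022)
  k3: at (p, q) = (-1.004861, -0.699526), (dp/dtau, dq/dtau) = (-0.204218, 2.022626); Gamma_ppp = -0.155733, Gamma_ppq = -0.539879, Gamma_pqq = 0.675305, Gamma_qpp = 0.272180, Gamma_qpq = 0.155733, Gamma_qqq = -0.194798; k3 = (-0.204218, 2.022626, -3.202190, 0.914224)
  k4: at (p, q) = (-1.010211, -0.648869), (dp/dtau, dq/dtau) = (-0.285110, 2.045711); Gamma_ppp = -0.163601, Gamma_ppq = -0.540187, Gamma_pqq = 0.728443, Gamma_qpp = 0.260348, Gamma_qpq = 0.163601, Gamma_qqq = -0.220616; k4 = (-0.285110, 2.045711, -3.665316, 1.092941)
  Y <- Y + (h/6)(k1 + 2k2 + 2k3 + k4): p = -1.0101, q = -0.6489, dp/dtau = -0.2849, dq/dtau = 2.0457
step 2:
  k1: at (p, q) = (-1.010062, -0.648926), (dp/dtau, dq/dtau) = (-0.284876, 2.045743); Gamma_ppp = -0.163592, Gamma_ppq = -0.540188, Gamma_pqq = 0.728379, Gamma_qpp = 0.260361, Gamma_qpq = 0.163592, Gamma_qqq = -0.220585; k1 = (-0.284876, 2.045743, -3.664660, 1.092709)
  k2: at (p, q) = (-1.017184, -0.597783), (dp/dtau, dq/dtau) = (-0.376493, 2.073060); Gamma_ppp = -0.170957, Gamma_ppq = -0.538649, Gamma_pqq = 0.788444, Gamma_qpp = 0.248462, Gamma_qpq = 0.170957, Gamma_qqq = -0.250237; k2 = (-0.376493, 2.073060, -4.204989, 1.307058)
  k3: at (p, q) = (-1.019474, -0.597100), (dp/dtau, dq/dtau) = (-0.390001, 2.078419); Gamma_ppp = -0.171051, Gamma_ppq = -0.538614, Gamma_pqq = 0.789294, Gamma_qpp = 0.248303, Gamma_qpq = 0.171051, Gamma_qqq = -0.250661; k3 = (-0.390001, 2.078419, -4.256780, 1.322345)
  k4: at (p, q) = (-1.029562, -0.545005), (dp/dtau, dq/dtau) = (-0.497715, 2.111860); Gamma_ppp = -0.177693, Gamma_ppq = -0.534601, Gamma_pqq = 0.858296, Gamma_qpp = 0.236120, Gamma_qpq = 0.177693, Gamma_qqq = -0.285284; k4 = (-0.497715, 2.111860, -4.907785, 1.587410)
  Y <- Y + (h/6)(k1 + 2k2 + 2k3 + k4): p = -1.0294, q = -0.5451, dp/dtau = -0.4973, dq/dtau = 2.1119
step 3:
  k1: at (p, q) = (-1.029359, -0.545088), (dp/dtau, dq/dtau) = (-0.497343, 2.111900); Gamma_ppp = -0.177683, Gamma_ppq = -0.534610, Gamma_pqq = 0.858179, Gamma_qpp = 0.236139, Gamma_qpq = 0.177683, Gamma_qqq = -0.285225; k1 = (-0.497343, 2.111900, -4.906678, 1.586985)
  k2: at (p, q) = (-1.041792, -0.492291), (dp/dtau, dq/dtau) = (-0.620010, 2.151575); Gamma_ppp = -0.183203, Gamma_ppq = -0.527401, Gamma_pqq = 0.937406, Gamma_qpp = 0.223571, Gamma_qpq = 0.183203, Gamma_qqq = -0.325626; k2 = (-0.620010, 2.151575, -5.676187, 1.910252)
  k3: at (p, q) = (-1.044859, -0.491299), (dp/dtau, dq/dtau) = (-0.639248, 2.159657); Gamma_ppp = -0.183292, Gamma_ppq = -0.527230, Gamma_pqq = 0.938994, Gamma_qpp = 0.223332, Gamma_qpq = 0.183292, Gamma_qqq = -0.326442; k3 = (-0.639248, 2.159657, -5.760418, 1.937393)
  k4: at (p, q) = (-1.061321, -0.437105), (dp/dtau, dq/dtau) = (-0.785364, 2.208770); Gamma_ppp = -0.187176, Gamma_ppq = -0.515556, Gamma_pqq = 1.032042, Gamma_qpp = 0.209959, Gamma_qpq = 0.187176, Gamma_qqq = -0.374689; k4 = (-0.785364, 2.208770, -6.708193, 2.347865)
  Y <- Y + (h/6)(k1 + 2k2 + 2k3 + k4): p = -1.0610, q = -0.4372, dp/dtau = -0.7847, dq/dtau = 2.2088

Answer: p = -1.0610, q = -0.4372, dp/dtau = -0.7847, dq/dtau = 2.2088


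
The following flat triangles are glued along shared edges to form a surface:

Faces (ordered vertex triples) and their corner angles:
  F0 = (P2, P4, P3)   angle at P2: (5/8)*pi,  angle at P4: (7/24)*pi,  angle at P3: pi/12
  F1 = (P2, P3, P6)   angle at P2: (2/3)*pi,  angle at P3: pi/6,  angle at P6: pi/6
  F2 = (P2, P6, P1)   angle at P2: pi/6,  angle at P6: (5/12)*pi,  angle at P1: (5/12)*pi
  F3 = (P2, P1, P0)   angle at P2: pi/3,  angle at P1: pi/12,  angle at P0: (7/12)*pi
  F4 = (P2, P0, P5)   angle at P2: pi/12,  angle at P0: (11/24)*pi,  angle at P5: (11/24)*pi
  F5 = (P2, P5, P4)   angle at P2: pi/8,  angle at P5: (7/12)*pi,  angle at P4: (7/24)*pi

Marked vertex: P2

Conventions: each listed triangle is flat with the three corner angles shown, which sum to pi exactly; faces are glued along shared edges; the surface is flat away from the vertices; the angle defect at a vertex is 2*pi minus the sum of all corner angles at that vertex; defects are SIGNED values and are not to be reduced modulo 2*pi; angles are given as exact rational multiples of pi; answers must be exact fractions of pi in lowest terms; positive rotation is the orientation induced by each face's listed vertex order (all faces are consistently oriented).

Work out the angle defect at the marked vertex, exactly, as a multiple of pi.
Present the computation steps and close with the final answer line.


Sum of corner angles at P2: 2*pi
defect = 2*pi - 2*pi

Answer: defect(P2) = 0


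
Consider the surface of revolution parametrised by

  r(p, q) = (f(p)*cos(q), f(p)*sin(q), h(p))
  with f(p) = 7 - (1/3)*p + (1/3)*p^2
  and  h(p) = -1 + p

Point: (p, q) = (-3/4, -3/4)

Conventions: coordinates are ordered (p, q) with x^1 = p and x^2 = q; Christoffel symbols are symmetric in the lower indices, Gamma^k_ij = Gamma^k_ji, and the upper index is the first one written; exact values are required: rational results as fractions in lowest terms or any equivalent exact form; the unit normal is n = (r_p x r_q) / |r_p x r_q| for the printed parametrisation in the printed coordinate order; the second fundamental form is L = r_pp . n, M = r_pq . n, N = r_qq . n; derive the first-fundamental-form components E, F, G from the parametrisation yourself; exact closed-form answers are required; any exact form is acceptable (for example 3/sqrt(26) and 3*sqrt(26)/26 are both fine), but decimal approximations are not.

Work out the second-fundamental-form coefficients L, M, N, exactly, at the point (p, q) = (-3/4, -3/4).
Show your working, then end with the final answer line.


f = 119/16, f' = -5/6, f'' = 2/3, h' = 1, h'' = 0
E = 61/36, F = 0, G = 14161/256; answer radicand W^2 = 61/36
unnormalised second-form numerators: l = -2/3, m = 0, n = 119/16; L = l/sqrt(61/36), and similarly M = m/sqrt(W^2), N = n/sqrt(W^2)

Answer: L = -4*sqrt(61)/61, M = 0, N = 357*sqrt(61)/488


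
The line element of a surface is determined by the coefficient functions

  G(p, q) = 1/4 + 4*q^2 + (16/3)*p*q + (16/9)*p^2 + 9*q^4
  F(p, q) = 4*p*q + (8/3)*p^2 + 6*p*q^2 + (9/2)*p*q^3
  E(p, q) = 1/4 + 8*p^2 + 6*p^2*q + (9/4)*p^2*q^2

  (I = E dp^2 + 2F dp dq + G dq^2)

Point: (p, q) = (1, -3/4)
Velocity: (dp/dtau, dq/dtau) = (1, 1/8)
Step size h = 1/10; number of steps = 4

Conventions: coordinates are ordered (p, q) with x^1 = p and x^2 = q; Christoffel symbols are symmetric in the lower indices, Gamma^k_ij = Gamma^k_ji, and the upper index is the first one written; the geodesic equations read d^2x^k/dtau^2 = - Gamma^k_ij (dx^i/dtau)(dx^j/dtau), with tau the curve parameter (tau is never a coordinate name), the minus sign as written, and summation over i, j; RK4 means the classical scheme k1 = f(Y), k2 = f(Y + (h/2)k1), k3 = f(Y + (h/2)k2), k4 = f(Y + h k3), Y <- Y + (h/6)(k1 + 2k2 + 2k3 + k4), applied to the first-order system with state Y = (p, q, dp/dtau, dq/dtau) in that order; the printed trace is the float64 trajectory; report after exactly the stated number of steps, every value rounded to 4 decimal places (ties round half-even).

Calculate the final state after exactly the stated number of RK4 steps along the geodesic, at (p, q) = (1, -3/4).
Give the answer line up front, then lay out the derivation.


Answer: p = 1.3484, q = -0.7324, dp/dtau = 0.7818, dq/dtau = -0.0347

f(Y) = (dp/dtau, dq/dtau, -Gamma^p_ij Y'^i Y'^j, -Gamma^q_ij Y'^i Y'^j) with the Gammas evaluated at the stage position; h = 0.100000; intermediate values shown to 6 dp
step 0: p = 1.0000, q = -0.7500, dp/dtau = 1.0000, dq/dtau = 0.1250
step 1:
  k1: at (p, q) = (1.000000, -0.750000), (dp/dtau, dq/dtau) = (1.000000, 0.125000); Gamma_ppp = 0.837882, Gamma_ppq = 0.303165, Gamma_pqq = 1.243202, Gamma_qpp = 0.492573, Gamma_qpq = -0.181994, Gamma_qqq = -2.991056; k1 = (1.000000, 0.125000, -0.933098, -0.400340)
  k2: at (p, q) = (1.050000, -0.743750), (dp/dtau, dq/dtau) = (0.953345, 0.104983); Gamma_ppp = 0.781148, Gamma_ppq = 0.308539, Gamma_pqq = 1.263156, Gamma_qpp = 0.521280, Gamma_qpq = -0.177791, Gamma_qqq = -3.086394; k2 = (0.953345, 0.104983, -0.785641, -0.404169)
  k3: at (p, q) = (1.047667, -0.744751), (dp/dtau, dq/dtau) = (0.960718, 0.104792); Gamma_ppp = 0.784226, Gamma_ppq = 0.307946, Gamma_pqq = 1.261994, Gamma_qpp = 0.518354, Gamma_qpq = -0.177609, Gamma_qqq = -3.077971; k3 = (0.960718, 0.104792, -0.799687, -0.408868)
  k4: at (p, q) = (1.096072, -0.739521), (dp/dtau, dq/dtau) = (0.920031, 0.084113); Gamma_ppp = 0.733094, Gamma_ppq = 0.312393, Gamma_pqq = 1.286151, Gamma_qpp = 0.543124, Gamma_qpq = -0.173958, Gamma_qqq = -3.169677; k4 = (0.920031, 0.084113, -0.677982, -0.410382)
  Y <- Y + (h/6)(k1 + 2k2 + 2k3 + k4): p = 1.0958, q = -0.7395, dp/dtau = 0.9203, dq/dtau = 0.0844
step 2:
  k1: at (p, q) = (1.095803, -0.739522), (dp/dtau, dq/dtau) = (0.920304, 0.084387); Gamma_ppp = 0.733348, Gamma_ppq = 0.312382, Gamma_pqq = 1.286014, Gamma_qpp = 0.543055, Gamma_qpq = -0.173990, Gamma_qqq = -3.169314; k1 = (0.920304, 0.084387, -0.678795, -0.410353)
  k2: at (p, q) = (1.141818, -0.735303), (dp/dtau, dq/dtau) = (0.886365, 0.063869); Gamma_ppp = 0.688294, Gamma_ppq = 0.316051, Gamma_pqq = 1.312839, Gamma_qpp = 0.563275, Gamma_qpq = -0.171100, Gamma_qqq = -3.255937; k2 = (0.886365, 0.063869, -0.581893, -0.409878)
  k3: at (p, q) = (1.140121, -0.736329), (dp/dtau, dq/dtau) = (0.891210, 0.063893); Gamma_ppp = 0.690601, Gamma_ppq = 0.315483, Gamma_pqq = 1.311294, Gamma_qpp = 0.560465, Gamma_qpq = -0.170727, Gamma_qqq = -3.247423; k3 = (0.891210, 0.063893, -0.589795, -0.412452)
  k4: at (p, q) = (1.184924, -0.733133), (dp/dtau, dq/dtau) = (0.861325, 0.043142); Gamma_ppp = 0.650201, Gamma_ppq = 0.318550, Gamma_pqq = 1.339872, Gamma_qpp = 0.576031, Gamma_qpq = -0.168438, Gamma_qqq = -3.329187; k4 = (0.861325, 0.043142, -0.508539, -0.408632)
  Y <- Y + (h/6)(k1 + 2k2 + 2k3 + k4): p = 1.1847, q = -0.7331, dp/dtau = 0.8615, dq/dtau = 0.0433
step 3:
  k1: at (p, q) = (1.184749, -0.733138), (dp/dtau, dq/dtau) = (0.861459, 0.043326); Gamma_ppp = 0.650347, Gamma_ppq = 0.318541, Gamma_pqq = 1.339761, Gamma_qpp = 0.575992, Gamma_qpq = -0.168449, Gamma_qqq = -3.328908; k1 = (0.861459, 0.043326, -0.508924, -0.408628)
  k2: at (p, q) = (1.227822, -0.730972), (dp/dtau, dq/dtau) = (0.836013, 0.022895); Gamma_ppp = 0.614884, Gamma_ppq = 0.321090, Gamma_pqq = 1.369077, Gamma_qpp = 0.586536, Gamma_qpq = -0.166855, Gamma_qqq = -3.404549; k2 = (0.836013, 0.022895, -0.442763, -0.401769)
  k3: at (p, q) = (1.226550, -0.731993), (dp/dtau, dq/dtau) = (0.839321, 0.023238); Gamma_ppp = 0.616693, Gamma_ppq = 0.320520, Gamma_pqq = 1.367294, Gamma_qpp = 0.583950, Gamma_qpq = -0.166329, Gamma_qqq = -3.395976; k3 = (0.839321, 0.023238, -0.447677, -0.403048)
  k4: at (p, q) = (1.268681, -0.730814), (dp/dtau, dq/dtau) = (0.816692, 0.003021); Gamma_ppp = 0.585236, Gamma_ppq = 0.322649, Gamma_pqq = 1.396836, Gamma_qpp = 0.589686, Gamma_qpq = -0.165295, Gamma_qqq = -3.465717; k4 = (0.816692, 0.003021, -0.391949, -0.392465)
  Y <- Y + (h/6)(k1 + 2k2 + 2k3 + k4): p = 1.2686, q = -0.7308, dp/dtau = 0.8168, dq/dtau = 0.0031
step 4:
  k1: at (p, q) = (1.268563, -0.730828), (dp/dtau, dq/dtau) = (0.816763, 0.003147); Gamma_ppp = 0.585329, Gamma_ppq = 0.322638, Gamma_pqq = 1.396739, Gamma_qpp = 0.589649, Gamma_qpq = -0.165290, Gamma_qqq = -3.465448; k1 = (0.816763, 0.003147, -0.392147, -0.392472)
  k2: at (p, q) = (1.309401, -0.730671), (dp/dtau, dq/dtau) = (0.797156, -0.016476); Gamma_ppp = 0.558015, Gamma_ppq = 0.324364, Gamma_pqq = 1.425760, Gamma_qpp = 0.590455, Gamma_qpq = -0.164790, Gamma_qqq = -3.528052; k2 = (0.797156, -0.016476, -0.346461, -0.378580)
  k3: at (p, q) = (1.308420, -0.731652), (dp/dtau, dq/dtau) = (0.799440, -0.015782); Gamma_ppp = 0.559437, Gamma_ppq = 0.323787, Gamma_pqq = 1.423840, Gamma_qpp = 0.588252, Gamma_qpq = -0.164137, Gamma_qqq = -3.519613; k3 = (0.799440, -0.015782, -0.349723, -0.379220)
  k4: at (p, q) = (1.348507, -0.732406), (dp/dtau, dq/dtau) = (0.781791, -0.034775); Gamma_ppp = 0.535506, Gamma_ppq = 0.325172, Gamma_pqq = 1.452088, Gamma_qpp = 0.584779, Gamma_qpq = -0.164034, Gamma_qqq = -3.575633; k4 = (0.781791, -0.034775, -0.311375, -0.362010)
  Y <- Y + (h/6)(k1 + 2k2 + 2k3 + k4): p = 1.3484, q = -0.7324, dp/dtau = 0.7818, dq/dtau = -0.0347


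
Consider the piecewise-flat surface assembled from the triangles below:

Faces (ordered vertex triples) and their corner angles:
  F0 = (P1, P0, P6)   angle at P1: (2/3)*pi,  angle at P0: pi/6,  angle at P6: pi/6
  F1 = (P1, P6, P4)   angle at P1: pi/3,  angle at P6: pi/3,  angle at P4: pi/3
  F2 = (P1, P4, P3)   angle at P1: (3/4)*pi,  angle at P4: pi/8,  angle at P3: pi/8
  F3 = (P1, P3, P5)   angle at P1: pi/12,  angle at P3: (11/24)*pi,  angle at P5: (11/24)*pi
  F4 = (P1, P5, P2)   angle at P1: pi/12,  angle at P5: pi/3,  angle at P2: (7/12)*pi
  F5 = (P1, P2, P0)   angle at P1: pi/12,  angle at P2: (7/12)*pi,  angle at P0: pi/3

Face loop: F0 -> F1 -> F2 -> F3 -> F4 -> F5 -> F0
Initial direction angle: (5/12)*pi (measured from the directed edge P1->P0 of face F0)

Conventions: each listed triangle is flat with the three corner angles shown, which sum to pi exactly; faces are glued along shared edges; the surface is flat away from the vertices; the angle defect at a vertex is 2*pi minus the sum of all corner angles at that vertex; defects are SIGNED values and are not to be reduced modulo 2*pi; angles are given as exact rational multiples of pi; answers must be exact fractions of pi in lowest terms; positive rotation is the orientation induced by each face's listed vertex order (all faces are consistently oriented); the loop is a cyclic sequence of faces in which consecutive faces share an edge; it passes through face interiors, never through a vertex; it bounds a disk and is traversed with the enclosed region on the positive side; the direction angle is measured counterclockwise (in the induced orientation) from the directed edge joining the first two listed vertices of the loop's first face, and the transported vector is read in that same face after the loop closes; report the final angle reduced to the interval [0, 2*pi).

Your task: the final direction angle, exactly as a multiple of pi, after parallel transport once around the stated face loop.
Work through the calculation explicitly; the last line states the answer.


enclosed vertex P1: corner angles sum to 2*pi, defect = 2*pi - 2*pi = 0
holonomy = initial angle + sum of enclosed defects (mod 2*pi), positive in the induced orientation
final angle = (5/12)*pi + 0 = (5/12)*pi (mod 2*pi)

Answer: final direction angle = (5/12)*pi


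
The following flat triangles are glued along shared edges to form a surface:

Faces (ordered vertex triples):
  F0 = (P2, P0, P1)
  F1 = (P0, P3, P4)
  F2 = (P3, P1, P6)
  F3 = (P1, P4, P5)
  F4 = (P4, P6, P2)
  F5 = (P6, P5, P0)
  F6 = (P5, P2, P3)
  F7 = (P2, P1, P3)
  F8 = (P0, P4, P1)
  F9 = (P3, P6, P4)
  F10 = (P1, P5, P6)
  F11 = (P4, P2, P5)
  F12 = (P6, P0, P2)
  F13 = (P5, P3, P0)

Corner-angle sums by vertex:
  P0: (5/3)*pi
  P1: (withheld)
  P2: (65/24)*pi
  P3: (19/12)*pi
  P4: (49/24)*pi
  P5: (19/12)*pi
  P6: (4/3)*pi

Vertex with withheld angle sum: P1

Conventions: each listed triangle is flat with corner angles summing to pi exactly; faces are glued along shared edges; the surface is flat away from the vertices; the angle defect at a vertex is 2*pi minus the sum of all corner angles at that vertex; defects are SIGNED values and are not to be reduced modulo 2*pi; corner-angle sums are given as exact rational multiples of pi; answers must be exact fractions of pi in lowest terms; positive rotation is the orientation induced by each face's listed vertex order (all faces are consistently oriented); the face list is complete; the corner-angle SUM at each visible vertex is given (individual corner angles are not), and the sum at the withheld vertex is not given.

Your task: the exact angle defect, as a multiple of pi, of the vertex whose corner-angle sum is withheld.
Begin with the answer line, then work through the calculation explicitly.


Answer: defect(P1) = (-13/12)*pi

V = 7, E = 21, F = 14; chi = V - E + F = 0
Gauss-Bonnet: total defect = 2*pi*chi = 0; visible defects sum to (13/12)*pi


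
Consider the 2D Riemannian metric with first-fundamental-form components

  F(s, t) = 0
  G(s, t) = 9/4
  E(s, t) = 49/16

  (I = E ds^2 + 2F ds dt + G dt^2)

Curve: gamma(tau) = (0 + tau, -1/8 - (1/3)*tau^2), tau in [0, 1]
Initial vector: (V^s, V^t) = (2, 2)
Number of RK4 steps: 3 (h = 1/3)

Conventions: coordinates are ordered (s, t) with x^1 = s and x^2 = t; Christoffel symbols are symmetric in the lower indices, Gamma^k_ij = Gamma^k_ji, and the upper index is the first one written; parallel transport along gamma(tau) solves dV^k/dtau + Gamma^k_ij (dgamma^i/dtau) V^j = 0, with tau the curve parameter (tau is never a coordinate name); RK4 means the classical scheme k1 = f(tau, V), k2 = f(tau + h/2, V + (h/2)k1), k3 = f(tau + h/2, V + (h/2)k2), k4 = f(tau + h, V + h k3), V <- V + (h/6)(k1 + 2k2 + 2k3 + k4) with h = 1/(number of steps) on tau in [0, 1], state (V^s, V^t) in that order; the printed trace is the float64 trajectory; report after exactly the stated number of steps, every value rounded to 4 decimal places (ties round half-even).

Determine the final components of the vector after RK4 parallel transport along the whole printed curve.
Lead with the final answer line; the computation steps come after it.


Answer: V^s = 2.0000, V^t = 2.0000

gamma'(tau) = (1, -(2/3)*tau); f(tau, V)^k = -Gamma^k_ij(gamma(tau)) gamma'^i(tau) V^j; h = 1/3; intermediate values shown to 6 dp
curve data and Christoffel symbols at the stage parameters:
  tau = 0.000000: gamma = (0.000000, -0.125000), gamma' = (1.000000, 0.000000); Gamma_sss = 0.000000, Gamma_sst = 0.000000, Gamma_stt = 0.000000, Gamma_tss = 0.000000, Gamma_tst = 0.000000, Gamma_ttt = 0.000000
  tau = 0.166667: gamma = (0.166667, -0.134259), gamma' = (1.000000, -0.111111); Gamma_sss = 0.000000, Gamma_sst = 0.000000, Gamma_stt = 0.000000, Gamma_tss = 0.000000, Gamma_tst = 0.000000, Gamma_ttt = 0.000000
  tau = 0.333333: gamma = (0.333333, -0.162037), gamma' = (1.000000, -0.222222); Gamma_sss = 0.000000, Gamma_sst = 0.000000, Gamma_stt = 0.000000, Gamma_tss = 0.000000, Gamma_tst = 0.000000, Gamma_ttt = 0.000000
  tau = 0.500000: gamma = (0.500000, -0.208333), gamma' = (1.000000, -0.333333); Gamma_sss = 0.000000, Gamma_sst = 0.000000, Gamma_stt = 0.000000, Gamma_tss = 0.000000, Gamma_tst = 0.000000, Gamma_ttt = 0.000000
  tau = 0.666667: gamma = (0.666667, -0.273148), gamma' = (1.000000, -0.444444); Gamma_sss = 0.000000, Gamma_sst = 0.000000, Gamma_stt = 0.000000, Gamma_tss = 0.000000, Gamma_tst = 0.000000, Gamma_ttt = 0.000000
  tau = 0.833333: gamma = (0.833333, -0.356481), gamma' = (1.000000, -0.555556); Gamma_sss = 0.000000, Gamma_sst = 0.000000, Gamma_stt = 0.000000, Gamma_tss = 0.000000, Gamma_tst = 0.000000, Gamma_ttt = 0.000000
  tau = 1.000000: gamma = (1.000000, -0.458333), gamma' = (1.000000, -0.666667); Gamma_sss = 0.000000, Gamma_sst = 0.000000, Gamma_stt = 0.000000, Gamma_tss = 0.000000, Gamma_tst = 0.000000, Gamma_ttt = 0.000000
step 0: V^s = 2.0000, V^t = 2.0000
step 1: k1 = (0.000000, 0.000000), k2 = (0.000000, 0.000000), k3 = (0.000000, 0.000000), k4 = (0.000000, 0.000000); V <- V + (h/6)(k1 + 2k2 + 2k3 + k4): V^s = 2.0000, V^t = 2.0000
step 2: k1 = (0.000000, 0.000000), k2 = (0.000000, 0.000000), k3 = (0.000000, 0.000000), k4 = (0.000000, 0.000000); V <- V + (h/6)(k1 + 2k2 + 2k3 + k4): V^s = 2.0000, V^t = 2.0000
step 3: k1 = (0.000000, 0.000000), k2 = (0.000000, 0.000000), k3 = (0.000000, 0.000000), k4 = (0.000000, 0.000000); V <- V + (h/6)(k1 + 2k2 + 2k3 + k4): V^s = 2.0000, V^t = 2.0000


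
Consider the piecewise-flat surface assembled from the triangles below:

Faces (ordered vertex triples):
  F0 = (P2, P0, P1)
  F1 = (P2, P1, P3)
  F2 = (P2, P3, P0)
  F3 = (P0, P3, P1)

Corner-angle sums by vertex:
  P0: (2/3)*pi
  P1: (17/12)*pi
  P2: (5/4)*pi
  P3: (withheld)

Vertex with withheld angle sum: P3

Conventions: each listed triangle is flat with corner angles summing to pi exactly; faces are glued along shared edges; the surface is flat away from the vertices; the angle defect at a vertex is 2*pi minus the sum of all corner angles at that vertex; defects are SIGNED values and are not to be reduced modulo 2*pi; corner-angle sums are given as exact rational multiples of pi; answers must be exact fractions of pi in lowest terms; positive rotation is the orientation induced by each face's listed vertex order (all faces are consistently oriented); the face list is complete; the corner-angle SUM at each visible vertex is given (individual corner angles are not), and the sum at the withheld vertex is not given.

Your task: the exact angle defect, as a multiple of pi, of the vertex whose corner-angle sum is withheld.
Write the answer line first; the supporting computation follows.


Answer: defect(P3) = (4/3)*pi

V = 4, E = 6, F = 4; chi = V - E + F = 2
Gauss-Bonnet: total defect = 2*pi*chi = 4*pi; visible defects sum to (8/3)*pi


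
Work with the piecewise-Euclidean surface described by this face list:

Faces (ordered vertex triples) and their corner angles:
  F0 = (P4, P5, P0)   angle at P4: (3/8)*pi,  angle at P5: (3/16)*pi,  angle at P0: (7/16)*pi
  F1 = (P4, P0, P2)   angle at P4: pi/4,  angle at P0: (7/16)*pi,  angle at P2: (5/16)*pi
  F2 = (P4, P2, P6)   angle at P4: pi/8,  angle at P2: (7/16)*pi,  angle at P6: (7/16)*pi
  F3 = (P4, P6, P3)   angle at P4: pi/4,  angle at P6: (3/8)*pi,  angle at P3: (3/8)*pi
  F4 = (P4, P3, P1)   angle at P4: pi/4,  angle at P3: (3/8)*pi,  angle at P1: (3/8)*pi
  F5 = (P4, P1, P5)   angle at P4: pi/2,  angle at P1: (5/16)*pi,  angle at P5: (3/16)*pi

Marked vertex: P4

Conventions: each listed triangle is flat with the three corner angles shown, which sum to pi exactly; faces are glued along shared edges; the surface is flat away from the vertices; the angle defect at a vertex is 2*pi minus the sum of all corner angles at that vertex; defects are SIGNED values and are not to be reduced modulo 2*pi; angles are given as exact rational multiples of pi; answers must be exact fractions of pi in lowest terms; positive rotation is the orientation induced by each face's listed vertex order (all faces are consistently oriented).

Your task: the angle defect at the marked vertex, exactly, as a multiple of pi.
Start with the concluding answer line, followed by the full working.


Answer: defect(P4) = pi/4

Sum of corner angles at P4: (7/4)*pi
defect = 2*pi - (7/4)*pi


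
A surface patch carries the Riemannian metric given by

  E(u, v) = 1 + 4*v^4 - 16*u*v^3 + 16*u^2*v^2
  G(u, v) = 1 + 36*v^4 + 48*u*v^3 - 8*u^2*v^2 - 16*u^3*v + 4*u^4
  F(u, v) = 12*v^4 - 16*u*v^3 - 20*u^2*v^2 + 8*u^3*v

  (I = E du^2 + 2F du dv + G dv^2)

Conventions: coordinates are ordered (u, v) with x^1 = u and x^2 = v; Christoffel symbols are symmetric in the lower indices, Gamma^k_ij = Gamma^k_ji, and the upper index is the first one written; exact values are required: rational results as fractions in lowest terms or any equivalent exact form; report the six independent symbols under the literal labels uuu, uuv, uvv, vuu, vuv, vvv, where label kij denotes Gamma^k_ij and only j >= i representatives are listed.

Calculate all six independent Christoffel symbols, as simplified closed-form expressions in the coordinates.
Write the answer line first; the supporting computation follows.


Answer: Gamma_uuu = (16*u*v^2 - 8*v^3)/(4*u^4 - 16*u^3*v + 8*u^2*v^2 + 32*u*v^3 + 40*v^4 + 1), Gamma_uuv = (16*u^2*v - 24*u*v^2 + 8*v^3)/(4*u^4 - 16*u^3*v + 8*u^2*v^2 + 32*u*v^3 + 40*v^4 + 1), Gamma_uvv = (-16*u^2*v - 40*u*v^2 + 24*v^3)/(4*u^4 - 16*u^3*v + 8*u^2*v^2 + 32*u*v^3 + 40*v^4 + 1), Gamma_vuu = (8*u^2*v - 16*u*v^2 - 24*v^3)/(4*u^4 - 16*u^3*v + 8*u^2*v^2 + 32*u*v^3 + 40*v^4 + 1), Gamma_vuv = (8*u^3 - 24*u^2*v - 8*u*v^2 + 24*v^3)/(4*u^4 - 16*u^3*v + 8*u^2*v^2 + 32*u*v^3 + 40*v^4 + 1), Gamma_vvv = (-8*u^3 - 8*u^2*v + 72*u*v^2 + 72*v^3)/(4*u^4 - 16*u^3*v + 8*u^2*v^2 + 32*u*v^3 + 40*v^4 + 1)

E = 1 + 4*v^4 - 16*u*v^3 + 16*u^2*v^2; F = 12*v^4 - 16*u*v^3 - 20*u^2*v^2 + 8*u^3*v; G = 1 + 36*v^4 + 48*u*v^3 - 8*u^2*v^2 - 16*u^3*v + 4*u^4
Gamma^k_ij = (1/2) g^{kl} (d_i g_jl + d_j g_il - d_l g_ij), with g^inv = (1/(EG-F^2)) [[G, -F], [-F, E]]
first partials: E_u = -16*v^3 + 32*u*v^2, E_v = 16*v^3 - 48*u*v^2 + 32*u^2*v, F_u = -16*v^3 - 40*u*v^2 + 24*u^2*v, F_v = 48*v^3 - 48*u*v^2 - 40*u^2*v + 8*u^3, G_u = 48*v^3 - 16*u*v^2 - 48*u^2*v + 16*u^3, G_v = 144*v^3 + 144*u*v^2 - 16*u^2*v - 16*u^3
D = EG - F^2 = 1 + 40*v^4 + 32*u*v^3 + 8*u^2*v^2 - 16*u^3*v + 4*u^4
expanded: Gamma^u_uu = (G E_u - 2F F_u + F E_v)/(2D), Gamma^u_uv = (G E_v - F G_u)/(2D), Gamma^u_vv = (2G F_v - G G_u - F G_v)/(2D), Gamma^v_uu = (2E F_u - E E_v - F E_u)/(2D), Gamma^v_uv = (E G_u - F E_v)/(2D), Gamma^v_vv = (E G_v - 2F F_v + F G_u)/(2D); substitute and cancel common factors


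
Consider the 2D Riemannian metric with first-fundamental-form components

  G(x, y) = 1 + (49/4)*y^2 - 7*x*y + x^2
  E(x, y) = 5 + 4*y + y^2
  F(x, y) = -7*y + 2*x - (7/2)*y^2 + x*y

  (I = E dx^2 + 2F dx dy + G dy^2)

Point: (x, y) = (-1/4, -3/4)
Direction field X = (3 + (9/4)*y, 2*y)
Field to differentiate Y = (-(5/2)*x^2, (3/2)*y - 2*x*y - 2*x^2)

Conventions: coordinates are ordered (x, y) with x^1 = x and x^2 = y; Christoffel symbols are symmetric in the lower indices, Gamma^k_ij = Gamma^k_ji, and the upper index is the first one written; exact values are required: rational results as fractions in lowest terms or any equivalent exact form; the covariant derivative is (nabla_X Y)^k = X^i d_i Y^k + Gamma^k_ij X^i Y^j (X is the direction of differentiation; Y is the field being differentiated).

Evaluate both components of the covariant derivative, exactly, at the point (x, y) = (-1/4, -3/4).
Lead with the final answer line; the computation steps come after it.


Answer: (nabla_X Y)^x = 23/448, (nabla_X Y)^y = -3067/1120

E = 41/16, F = 95/32, G = 425/64 at the point
E_x = 0, E_y = 5/2, F_x = 5/4, F_y = -2, G_x = 19/4, G_y = -133/8
EG - F^2 = 525/64;  g^inv = (64/525) * [[425/64, -95/32], [-95/32, 41/16]]
first-kind symbols [ij,l] = (1/2)(d_i g_jl + d_j g_il - d_l g_ij): [xx,x] = E_x/2 = 0, [xx,y] = F_x - E_y/2 = 0, [xy,x] = E_y/2 = 5/4, [xy,y] = G_x/2 = 19/8, [yy,x] = F_y - G_x/2 = -35/8, [yy,y] = G_y/2 = -133/16
Gamma^x_ij = (G*[ij,x] - F*[ij,y])/(EG - F^2), Gamma^y_ij = (E*[ij,y] - F*[ij,x])/(EG - F^2)
Gamma_xxx = 0, Gamma_xxy = 16/105, Gamma_xyy = -8/15, Gamma_yxx = 0, Gamma_yxy = 152/525, Gamma_yyy = -76/75
X = (21/16, -3/2), Y = (-5/32, -13/8) at the point
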